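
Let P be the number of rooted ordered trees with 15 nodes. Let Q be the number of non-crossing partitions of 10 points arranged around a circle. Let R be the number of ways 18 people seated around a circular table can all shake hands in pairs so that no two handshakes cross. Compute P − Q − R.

Rooted ordered (plane) trees on m nodes have m−1 edges and are counted by C_{m−1}; m = 15 gives C_14. So P = C_14 = 2674440.
The non-crossing partitions of [10] form a lattice of size C_10. So Q = C_10 = 16796.
With 18 = 2·9 people, non-crossing handshake pairings are non-crossing perfect matchings on a circle, counted by C_9. So R = C_9 = 4862.
P − Q − R = 2674440 − 16796 − 4862 = 2652782.

2652782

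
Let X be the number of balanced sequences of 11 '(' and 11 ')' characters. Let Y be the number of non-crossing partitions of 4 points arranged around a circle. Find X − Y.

A balanced arrangement of 11 bracket pairs is a Dyck word of semilength 11, so the count is C_11. So X = C_11 = 58786.
Non-crossing partitions of an n-element set are counted by C_n; here n = 4. So Y = C_4 = 14.
X − Y = 58786 − 14 = 58772.

58772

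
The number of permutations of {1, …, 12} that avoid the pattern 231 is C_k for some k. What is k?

For any fixed pattern of length 3, the pattern-avoiding permutations of [12] number C_12.

12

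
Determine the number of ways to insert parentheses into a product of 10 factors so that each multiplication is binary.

4862

Parenthesizations of m factors correspond to full binary trees with m leaves, counted by C_{m−1}; m = 10 gives C_9.
C_9 = C_8 · 2(2·8+1)/(8+2) = 1430 · 34/10 = 4862.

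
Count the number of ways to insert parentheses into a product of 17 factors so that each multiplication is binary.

35357670

Parenthesizations of m factors correspond to full binary trees with m leaves, counted by C_{m−1}; m = 17 gives C_16.
C_16 = 35357670.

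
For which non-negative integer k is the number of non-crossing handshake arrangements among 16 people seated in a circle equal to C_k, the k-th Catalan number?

With 16 = 2·8 people, non-crossing handshake pairings are non-crossing perfect matchings on a circle, counted by C_8.

8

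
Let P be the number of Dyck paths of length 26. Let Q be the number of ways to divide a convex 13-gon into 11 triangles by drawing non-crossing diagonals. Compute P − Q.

A Dyck path with 13 up-steps and 13 down-steps has semilength 13, so there are C_13 of them. So P = C_13 = 742900.
The number of triangulations of a 13-gon is the Catalan number C_11 (index = sides − 2). So Q = C_11 = 58786.
P − Q = 742900 − 58786 = 684114.

684114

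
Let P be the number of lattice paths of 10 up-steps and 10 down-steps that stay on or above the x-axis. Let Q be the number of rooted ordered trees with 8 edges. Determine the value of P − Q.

A Dyck path with 10 up-steps and 10 down-steps has semilength 10, so there are C_10 of them. So P = C_10 = 16796.
A rooted plane tree with 8 edges has 9 nodes, and the count is C_8. So Q = C_8 = 1430.
P − Q = 16796 − 1430 = 15366.

15366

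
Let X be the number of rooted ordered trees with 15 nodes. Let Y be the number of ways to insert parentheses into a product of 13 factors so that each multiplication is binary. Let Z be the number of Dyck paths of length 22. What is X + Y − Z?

2823666

A rooted plane tree on 15 nodes has 14 edges, and such trees are counted by C_14. So X = C_14 = 2674440.
Bracketing 13 factors into binary products is counted by C_{13−1} = C_12. So Y = C_12 = 208012.
A Dyck path with 11 up-steps and 11 down-steps has semilength 11, so there are C_11 of them. So Z = C_11 = 58786.
X + Y − Z = 2674440 + 208012 − 58786 = 2823666.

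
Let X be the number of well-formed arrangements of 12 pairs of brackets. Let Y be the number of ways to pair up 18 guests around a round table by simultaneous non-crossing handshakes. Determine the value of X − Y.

203150

With 12 pairs the number of balanced bracket strings is the Catalan number C_12. So X = C_12 = 208012.
Non-crossing handshake pairings of 2n people are counted by C_n; 18 people gives n = 9. So Y = C_9 = 4862.
X − Y = 208012 − 4862 = 203150.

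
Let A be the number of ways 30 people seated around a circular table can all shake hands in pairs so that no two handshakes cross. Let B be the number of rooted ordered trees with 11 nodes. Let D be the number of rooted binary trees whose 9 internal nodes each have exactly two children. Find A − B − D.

Non-crossing handshake pairings of 2n people are counted by C_n; 30 people gives n = 15. So A = C_15 = 9694845.
A rooted plane tree on 11 nodes has 10 edges, and such trees are counted by C_10. So B = C_10 = 16796.
Full binary trees with n internal nodes are counted by C_n; here n = 9. So D = C_9 = 4862.
A − B − D = 9694845 − 16796 − 4862 = 9673187.

9673187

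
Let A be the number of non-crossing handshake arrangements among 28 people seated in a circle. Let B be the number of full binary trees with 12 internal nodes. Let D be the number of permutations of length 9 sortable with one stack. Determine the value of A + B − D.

2877590

Non-crossing handshake pairings of 2n people are counted by C_n; 28 people gives n = 14. So A = C_14 = 2674440.
The number of full binary trees on 12 internal nodes is the Catalan number C_12. So B = C_12 = 208012.
By Knuth's characterisation, the stack-sortable permutations of length 9 are the 231-avoiders, numbering C_9. So D = C_9 = 4862.
A + B − D = 2674440 + 208012 − 4862 = 2877590.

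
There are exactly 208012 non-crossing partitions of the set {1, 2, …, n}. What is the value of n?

12

Non-crossing partitions of [n] are counted by C_n. The Catalan number equal to 208012 is C_12.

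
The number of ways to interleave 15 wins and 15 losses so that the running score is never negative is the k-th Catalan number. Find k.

15

Ballot sequences with n votes each where one side never trails are Dyck words, counted by C_n; here n = 15.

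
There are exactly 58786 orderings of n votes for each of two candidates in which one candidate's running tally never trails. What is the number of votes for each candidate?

11

Such ballot sequences with n votes each are counted by C_n; 58786 = C_11.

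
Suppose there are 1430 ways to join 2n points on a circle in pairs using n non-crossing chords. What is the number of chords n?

8

Non-crossing pairings of 2n points on a circle are counted by C_n; 1430 = C_8.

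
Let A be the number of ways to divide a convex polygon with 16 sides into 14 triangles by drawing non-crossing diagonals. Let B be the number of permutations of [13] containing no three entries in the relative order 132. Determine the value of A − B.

1931540

The number of triangulations of a 16-gon is the Catalan number C_14 (index = sides − 2). So A = C_14 = 2674440.
For any fixed pattern of length 3, the pattern-avoiding permutations of [13] number C_13. So B = C_13 = 742900.
A − B = 2674440 − 742900 = 1931540.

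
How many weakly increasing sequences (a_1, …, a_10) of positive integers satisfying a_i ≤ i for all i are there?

Weakly increasing sequences with a_i ≤ i biject with Dyck paths of semilength 10, so there are C_10.
C_10 = C(20,10)/11 = 184756/11 = 16796.

16796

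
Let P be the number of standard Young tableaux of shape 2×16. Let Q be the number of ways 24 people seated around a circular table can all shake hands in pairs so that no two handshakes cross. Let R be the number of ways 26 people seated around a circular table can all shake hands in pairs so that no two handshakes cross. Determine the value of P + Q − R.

By the hook-length formula (or a Dyck-path bijection), SYT of shape 2×16 number C_16. So P = C_16 = 35357670.
With 24 = 2·12 people, non-crossing handshake pairings are non-crossing perfect matchings on a circle, counted by C_12. So Q = C_12 = 208012.
With 26 = 2·13 people, non-crossing handshake pairings are non-crossing perfect matchings on a circle, counted by C_13. So R = C_13 = 742900.
P + Q − R = 35357670 + 208012 − 742900 = 34822782.

34822782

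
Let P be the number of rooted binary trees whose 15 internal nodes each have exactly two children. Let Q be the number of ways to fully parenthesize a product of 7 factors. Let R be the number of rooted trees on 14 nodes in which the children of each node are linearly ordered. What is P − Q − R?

8951813

The number of full binary trees on 15 internal nodes is the Catalan number C_15. So P = C_15 = 9694845.
Bracketing 7 factors into binary products is counted by C_{7−1} = C_6. So Q = C_6 = 132.
A rooted plane tree on 14 nodes has 13 edges, and such trees are counted by C_13. So R = C_13 = 742900.
P − Q − R = 9694845 − 132 − 742900 = 8951813.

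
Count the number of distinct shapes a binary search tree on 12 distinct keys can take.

There are C_n binary search tree shapes on n keys; with n = 12 that is C_12.
C_12 = C(24,12)/13 = 2704156/13 = 208012.

208012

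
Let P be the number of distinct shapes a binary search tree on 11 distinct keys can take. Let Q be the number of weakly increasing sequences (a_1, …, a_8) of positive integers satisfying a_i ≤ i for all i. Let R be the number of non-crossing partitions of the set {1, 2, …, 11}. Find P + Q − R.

Rooted binary trees with 11 nodes (each child slot possibly empty) number C_11. So P = C_11 = 58786.
Weakly increasing sequences with a_i ≤ i biject with Dyck paths of semilength 8, so there are C_8. So Q = C_8 = 1430.
Non-crossing partitions of an n-element set are counted by C_n; here n = 11. So R = C_11 = 58786.
P + Q − R = 58786 + 1430 − 58786 = 1430.

1430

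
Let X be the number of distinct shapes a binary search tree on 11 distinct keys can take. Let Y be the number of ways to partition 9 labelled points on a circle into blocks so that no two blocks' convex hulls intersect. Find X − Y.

Binary trees (left/right distinguished) on n nodes are counted by C_n; here n = 11. So X = C_11 = 58786.
The non-crossing partitions of [9] form a lattice of size C_9. So Y = C_9 = 4862.
X − Y = 58786 − 4862 = 53924.

53924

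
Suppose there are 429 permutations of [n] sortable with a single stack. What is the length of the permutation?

Stack-sortable permutations of [n] are counted by C_n. Since C_7 = 429, the index is 7.

7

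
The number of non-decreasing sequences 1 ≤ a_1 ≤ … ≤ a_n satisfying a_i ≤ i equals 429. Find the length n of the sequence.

Such sub-staircase sequences of length n are counted by C_n. The Catalan number equal to 429 is C_7.

7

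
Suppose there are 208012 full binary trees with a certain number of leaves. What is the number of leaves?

Full binary trees with L leaves are counted by C_{L−1}. Since C_12 = 208012, the index is 12.
So the index is 12, and the number of leaves is 12 + 1 = 13.

13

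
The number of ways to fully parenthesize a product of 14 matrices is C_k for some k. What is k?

Parenthesizations of m factors correspond to full binary trees with m leaves, counted by C_{m−1}; m = 14 gives C_13.

13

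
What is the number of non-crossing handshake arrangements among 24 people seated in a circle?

208012

With 24 = 2·12 people, non-crossing handshake pairings are non-crossing perfect matchings on a circle, counted by C_12.
C_12 = 208012.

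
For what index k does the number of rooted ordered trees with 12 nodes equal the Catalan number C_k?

11

Rooted ordered (plane) trees on m nodes have m−1 edges and are counted by C_{m−1}; m = 12 gives C_11.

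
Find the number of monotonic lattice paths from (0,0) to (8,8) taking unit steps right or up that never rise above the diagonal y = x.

Sub-diagonal monotone paths from (0,0) to (8,8) biject with Dyck paths of semilength 8, giving C_8.
C_8 = C_7 · 2(2·7+1)/(7+2) = 429 · 30/9 = 1430.

1430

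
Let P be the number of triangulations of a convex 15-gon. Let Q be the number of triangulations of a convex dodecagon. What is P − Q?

726104

The number of triangulations of a 15-gon is the Catalan number C_13 (index = sides − 2). So P = C_13 = 742900.
The number of triangulations of a 12-gon is the Catalan number C_10 (index = sides − 2). So Q = C_10 = 16796.
P − Q = 742900 − 16796 = 726104.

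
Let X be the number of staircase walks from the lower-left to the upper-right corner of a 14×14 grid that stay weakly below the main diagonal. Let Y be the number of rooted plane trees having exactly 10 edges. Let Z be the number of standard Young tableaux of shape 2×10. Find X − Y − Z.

2640848

Monotone paths in an n×n grid that stay weakly below the diagonal are counted by C_n; here n = 14. So X = C_14 = 2674440.
Rooted ordered trees with n edges are counted by C_n; here n = 10. So Y = C_10 = 16796.
By the hook-length formula (or a Dyck-path bijection), SYT of shape 2×10 number C_10. So Z = C_10 = 16796.
X − Y − Z = 2674440 − 16796 − 16796 = 2640848.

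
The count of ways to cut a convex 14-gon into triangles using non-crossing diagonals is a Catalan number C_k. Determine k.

12

Triangulations of a convex m-gon are counted by C_{m−2}; with m = 14 this is C_12.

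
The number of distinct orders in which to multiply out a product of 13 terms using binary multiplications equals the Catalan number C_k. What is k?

Parenthesizations of m factors correspond to full binary trees with m leaves, counted by C_{m−1}; m = 13 gives C_12.

12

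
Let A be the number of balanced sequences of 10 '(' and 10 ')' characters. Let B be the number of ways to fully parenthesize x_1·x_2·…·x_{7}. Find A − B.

16664

Balanced strings of n pairs of brackets are counted by C_n; here n = 10. So A = C_10 = 16796.
Parenthesizations of m factors correspond to full binary trees with m leaves, counted by C_{m−1}; m = 7 gives C_6. So B = C_6 = 132.
A − B = 16796 − 132 = 16664.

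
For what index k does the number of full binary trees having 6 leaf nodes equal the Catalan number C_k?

A full binary tree with L leaves has L−1 internal nodes and is counted by C_{L−1}; L = 6 gives C_5.

5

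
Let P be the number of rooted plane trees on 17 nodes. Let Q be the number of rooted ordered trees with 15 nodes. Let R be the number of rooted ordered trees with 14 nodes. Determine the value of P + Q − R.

Rooted ordered (plane) trees on m nodes have m−1 edges and are counted by C_{m−1}; m = 17 gives C_16. So P = C_16 = 35357670.
A rooted plane tree on 15 nodes has 14 edges, and such trees are counted by C_14. So Q = C_14 = 2674440.
Rooted ordered (plane) trees on m nodes have m−1 edges and are counted by C_{m−1}; m = 14 gives C_13. So R = C_13 = 742900.
P + Q − R = 35357670 + 2674440 − 742900 = 37289210.

37289210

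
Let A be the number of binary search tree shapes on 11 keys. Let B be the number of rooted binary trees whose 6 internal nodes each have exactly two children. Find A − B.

There are C_n binary search tree shapes on n keys; with n = 11 that is C_11. So A = C_11 = 58786.
Full binary trees with n internal nodes are counted by C_n; here n = 6. So B = C_6 = 132.
A − B = 58786 − 132 = 58654.

58654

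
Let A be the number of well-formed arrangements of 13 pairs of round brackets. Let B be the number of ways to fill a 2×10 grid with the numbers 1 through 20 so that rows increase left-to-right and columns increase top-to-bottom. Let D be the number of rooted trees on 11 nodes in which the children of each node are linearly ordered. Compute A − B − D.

709308

A balanced arrangement of 13 bracket pairs is a Dyck word of semilength 13, so the count is C_13. So A = C_13 = 742900.
Standard Young tableaux of shape 2×n are counted by C_n; here n = 10. So B = C_10 = 16796.
Rooted ordered (plane) trees on m nodes have m−1 edges and are counted by C_{m−1}; m = 11 gives C_10. So D = C_10 = 16796.
A − B − D = 742900 − 16796 − 16796 = 709308.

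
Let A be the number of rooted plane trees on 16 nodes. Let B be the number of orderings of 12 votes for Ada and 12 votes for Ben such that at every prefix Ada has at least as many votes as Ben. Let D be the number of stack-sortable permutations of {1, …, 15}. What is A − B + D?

19181678

A rooted plane tree on 16 nodes has 15 edges, and such trees are counted by C_15. So A = C_15 = 9694845.
Ballot sequences with n votes each where one side never trails are Dyck words, counted by C_n; here n = 12. So B = C_12 = 208012.
By Knuth's characterisation, the stack-sortable permutations of length 15 are the 231-avoiders, numbering C_15. So D = C_15 = 9694845.
A − B + D = 9694845 − 208012 + 9694845 = 19181678.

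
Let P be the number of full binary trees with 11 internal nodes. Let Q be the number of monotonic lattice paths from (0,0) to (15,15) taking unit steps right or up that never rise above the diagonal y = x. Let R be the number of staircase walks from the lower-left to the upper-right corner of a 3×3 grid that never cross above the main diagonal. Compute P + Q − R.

9753626

The number of full binary trees on 11 internal nodes is the Catalan number C_11. So P = C_11 = 58786.
Sub-diagonal monotone paths from (0,0) to (15,15) biject with Dyck paths of semilength 15, giving C_15. So Q = C_15 = 9694845.
Monotone paths in an n×n grid that stay weakly below the diagonal are counted by C_n; here n = 3. So R = C_3 = 5.
P + Q − R = 58786 + 9694845 − 5 = 9753626.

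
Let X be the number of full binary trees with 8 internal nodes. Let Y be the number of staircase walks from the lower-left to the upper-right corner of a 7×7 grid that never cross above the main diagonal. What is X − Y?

Full binary trees with n internal nodes are counted by C_n; here n = 8. So X = C_8 = 1430.
Sub-diagonal monotone paths from (0,0) to (7,7) biject with Dyck paths of semilength 7, giving C_7. So Y = C_7 = 429.
X − Y = 1430 − 429 = 1001.

1001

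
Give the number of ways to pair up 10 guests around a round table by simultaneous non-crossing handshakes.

42

With 10 = 2·5 people, non-crossing handshake pairings are non-crossing perfect matchings on a circle, counted by C_5.
C_5 = 42.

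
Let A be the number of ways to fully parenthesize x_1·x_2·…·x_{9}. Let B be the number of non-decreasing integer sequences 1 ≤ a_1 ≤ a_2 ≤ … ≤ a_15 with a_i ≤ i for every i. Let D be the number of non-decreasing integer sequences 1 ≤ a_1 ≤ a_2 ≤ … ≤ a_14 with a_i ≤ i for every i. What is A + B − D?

Bracketing 9 factors into binary products is counted by C_{9−1} = C_8. So A = C_8 = 1430.
Such sub-staircase sequences of length n are counted by C_n; here n = 15. So B = C_15 = 9694845.
Weakly increasing sequences with a_i ≤ i biject with Dyck paths of semilength 14, so there are C_14. So D = C_14 = 2674440.
A + B − D = 1430 + 9694845 − 2674440 = 7021835.

7021835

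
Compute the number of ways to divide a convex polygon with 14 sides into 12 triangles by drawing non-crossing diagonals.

208012

A convex 14-gon is triangulated into 12 triangles, and the number of such triangulations is the Catalan number C_{14−2} = C_12.
C_12 = C(24,12)/13 = 2704156/13 = 208012.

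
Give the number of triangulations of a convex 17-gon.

9694845

The number of triangulations of a 17-gon is the Catalan number C_15 (index = sides − 2).
C_15 = C(30,15)/16 = 155117520/16 = 9694845.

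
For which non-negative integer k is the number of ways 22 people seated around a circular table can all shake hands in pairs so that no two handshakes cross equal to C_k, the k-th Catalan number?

With 22 = 2·11 people, non-crossing handshake pairings are non-crossing perfect matchings on a circle, counted by C_11.

11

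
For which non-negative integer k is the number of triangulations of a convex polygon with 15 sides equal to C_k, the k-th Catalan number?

A convex 15-gon is triangulated into 13 triangles, and the number of such triangulations is the Catalan number C_{15−2} = C_13.

13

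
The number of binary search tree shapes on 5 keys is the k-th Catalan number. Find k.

5

Binary trees (left/right distinguished) on n nodes are counted by C_n; here n = 5.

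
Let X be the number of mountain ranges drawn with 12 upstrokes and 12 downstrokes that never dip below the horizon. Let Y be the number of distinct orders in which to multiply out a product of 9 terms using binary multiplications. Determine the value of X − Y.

Paths of 12 up- and 12 down-steps that never dip below the axis are Dyck paths; their count is C_12. So X = C_12 = 208012.
Ways to associate a product of 9 factors correspond to binary trees on 9 leaves, so the count is C_8. So Y = C_8 = 1430.
X − Y = 208012 − 1430 = 206582.

206582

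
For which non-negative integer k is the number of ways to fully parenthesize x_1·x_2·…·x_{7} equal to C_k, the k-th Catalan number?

Parenthesizations of m factors correspond to full binary trees with m leaves, counted by C_{m−1}; m = 7 gives C_6.

6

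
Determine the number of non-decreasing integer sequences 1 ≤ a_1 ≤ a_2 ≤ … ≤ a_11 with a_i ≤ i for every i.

58786

Weakly increasing sequences with a_i ≤ i biject with Dyck paths of semilength 11, so there are C_11.
C_11 = C_10 · 2(2·10+1)/(10+2) = 16796 · 42/12 = 58786.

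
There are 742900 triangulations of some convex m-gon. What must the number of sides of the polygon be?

15

Triangulations of a convex m-gon are counted by C_{m−2}. The Catalan number equal to 742900 is C_13.
So m − 2 = 13, giving m = 15 sides.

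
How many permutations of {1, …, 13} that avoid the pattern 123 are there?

742900

For any fixed pattern of length 3, the pattern-avoiding permutations of [13] number C_13.
C_13 = C_12 · 2(2·12+1)/(12+2) = 208012 · 50/14 = 742900.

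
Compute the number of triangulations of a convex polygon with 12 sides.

16796

Triangulations of a convex m-gon are counted by C_{m−2}; with m = 12 this is C_10.
C_10 = C(20,10)/11 = 184756/11 = 16796.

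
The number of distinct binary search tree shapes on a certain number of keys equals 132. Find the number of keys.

6

Binary search tree shapes on n keys are counted by C_n, and C_6 = 132.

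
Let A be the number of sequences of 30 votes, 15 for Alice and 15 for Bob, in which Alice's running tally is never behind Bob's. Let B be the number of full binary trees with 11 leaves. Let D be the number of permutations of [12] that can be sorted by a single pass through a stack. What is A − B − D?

9470037

Ballot sequences with n votes each where one side never trails are Dyck words, counted by C_n; here n = 15. So A = C_15 = 9694845.
A full binary tree with L leaves has L−1 internal nodes and is counted by C_{L−1}; L = 11 gives C_10. So B = C_10 = 16796.
By Knuth's characterisation, the stack-sortable permutations of length 12 are the 231-avoiders, numbering C_12. So D = C_12 = 208012.
A − B − D = 9694845 − 16796 − 208012 = 9470037.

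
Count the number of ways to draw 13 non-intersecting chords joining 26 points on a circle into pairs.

742900

Non-crossing perfect matchings of 2n points on a circle are counted by C_n; with 26 points, n = 13.
C_13 = C_12 · 2(2·12+1)/(12+2) = 208012 · 50/14 = 742900.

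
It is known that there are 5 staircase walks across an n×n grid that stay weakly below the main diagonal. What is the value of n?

3

Such diagonal-avoiding paths in an n×n grid are counted by C_n. The Catalan number equal to 5 is C_3.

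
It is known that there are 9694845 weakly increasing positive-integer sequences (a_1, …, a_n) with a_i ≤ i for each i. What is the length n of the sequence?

Such sub-staircase sequences of length n are counted by C_n. The Catalan number equal to 9694845 is C_15.

15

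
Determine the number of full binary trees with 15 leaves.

Full binary trees with 15 leaves have 15−1 = 14 internal nodes, so there are C_14 of them.
C_14 = 2674440.

2674440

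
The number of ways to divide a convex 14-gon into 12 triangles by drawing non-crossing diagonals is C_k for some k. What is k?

The number of triangulations of a 14-gon is the Catalan number C_12 (index = sides − 2).

12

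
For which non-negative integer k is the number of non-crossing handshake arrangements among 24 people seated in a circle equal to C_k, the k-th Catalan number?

With 24 = 2·12 people, non-crossing handshake pairings are non-crossing perfect matchings on a circle, counted by C_12.

12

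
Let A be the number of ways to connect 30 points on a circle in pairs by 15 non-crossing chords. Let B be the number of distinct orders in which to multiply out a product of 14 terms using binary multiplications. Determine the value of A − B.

8951945

Non-crossing perfect matchings of 2n points on a circle are counted by C_n; with 30 points, n = 15. So A = C_15 = 9694845.
Ways to associate a product of 14 factors correspond to binary trees on 14 leaves, so the count is C_13. So B = C_13 = 742900.
A − B = 9694845 − 742900 = 8951945.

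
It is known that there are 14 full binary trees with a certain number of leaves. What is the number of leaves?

5

Full binary trees with L leaves are counted by C_{L−1}. The Catalan number equal to 14 is C_4.
So the index is 4, and the number of leaves is 4 + 1 = 5.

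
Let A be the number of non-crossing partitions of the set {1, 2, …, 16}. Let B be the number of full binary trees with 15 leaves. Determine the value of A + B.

The non-crossing partitions of [16] form a lattice of size C_16. So A = C_16 = 35357670.
A full binary tree with L leaves has L−1 internal nodes and is counted by C_{L−1}; L = 15 gives C_14. So B = C_14 = 2674440.
A + B = 35357670 + 2674440 = 38032110.

38032110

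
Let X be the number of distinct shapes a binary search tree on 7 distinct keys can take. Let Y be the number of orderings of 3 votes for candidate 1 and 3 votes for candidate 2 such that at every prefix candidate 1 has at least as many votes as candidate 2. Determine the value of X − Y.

424

Binary trees (left/right distinguished) on n nodes are counted by C_n; here n = 7. So X = C_7 = 429.
Ballot sequences with n votes each where one side never trails are Dyck words, counted by C_n; here n = 3. So Y = C_3 = 5.
X − Y = 429 − 5 = 424.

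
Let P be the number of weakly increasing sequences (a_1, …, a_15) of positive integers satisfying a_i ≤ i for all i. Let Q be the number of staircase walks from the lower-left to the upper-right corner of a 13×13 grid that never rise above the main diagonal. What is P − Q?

8951945

Such sub-staircase sequences of length n are counted by C_n; here n = 15. So P = C_15 = 9694845.
Monotone paths in an n×n grid that stay weakly below the diagonal are counted by C_n; here n = 13. So Q = C_13 = 742900.
P − Q = 9694845 − 742900 = 8951945.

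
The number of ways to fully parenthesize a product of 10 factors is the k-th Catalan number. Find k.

9

Ways to associate a product of 10 factors correspond to binary trees on 10 leaves, so the count is C_9.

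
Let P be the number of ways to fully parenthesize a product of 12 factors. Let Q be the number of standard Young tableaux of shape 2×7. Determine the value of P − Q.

Parenthesizations of m factors correspond to full binary trees with m leaves, counted by C_{m−1}; m = 12 gives C_11. So P = C_11 = 58786.
Standard Young tableaux of shape 2×n are counted by C_n; here n = 7. So Q = C_7 = 429.
P − Q = 58786 − 429 = 58357.

58357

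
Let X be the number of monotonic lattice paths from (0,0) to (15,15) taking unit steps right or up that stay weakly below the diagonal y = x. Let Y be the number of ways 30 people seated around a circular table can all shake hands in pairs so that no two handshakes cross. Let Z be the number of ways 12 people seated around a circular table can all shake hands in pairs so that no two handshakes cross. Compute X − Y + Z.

132

Monotone paths in an n×n grid that stay weakly below the diagonal are counted by C_n; here n = 15. So X = C_15 = 9694845.
Non-crossing handshake pairings of 2n people are counted by C_n; 30 people gives n = 15. So Y = C_15 = 9694845.
With 12 = 2·6 people, non-crossing handshake pairings are non-crossing perfect matchings on a circle, counted by C_6. So Z = C_6 = 132.
X − Y + Z = 9694845 − 9694845 + 132 = 132.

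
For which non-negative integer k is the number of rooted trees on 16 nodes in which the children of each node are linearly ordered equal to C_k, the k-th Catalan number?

15

A rooted plane tree on 16 nodes has 15 edges, and such trees are counted by C_15.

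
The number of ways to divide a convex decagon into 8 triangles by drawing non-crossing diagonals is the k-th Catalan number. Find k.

Triangulations of a convex m-gon are counted by C_{m−2}; with m = 10 this is C_8.

8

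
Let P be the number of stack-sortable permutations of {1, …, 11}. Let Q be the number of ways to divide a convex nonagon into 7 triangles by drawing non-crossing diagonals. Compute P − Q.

58357

By Knuth's characterisation, the stack-sortable permutations of length 11 are the 231-avoiders, numbering C_11. So P = C_11 = 58786.
A convex 9-gon is triangulated into 7 triangles, and the number of such triangulations is the Catalan number C_{9−2} = C_7. So Q = C_7 = 429.
P − Q = 58786 − 429 = 58357.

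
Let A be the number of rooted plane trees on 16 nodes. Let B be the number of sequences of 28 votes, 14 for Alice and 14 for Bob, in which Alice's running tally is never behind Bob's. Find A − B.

Rooted ordered (plane) trees on m nodes have m−1 edges and are counted by C_{m−1}; m = 16 gives C_15. So A = C_15 = 9694845.
Ballot sequences with n votes each where one side never trails are Dyck words, counted by C_n; here n = 14. So B = C_14 = 2674440.
A − B = 9694845 − 2674440 = 7020405.

7020405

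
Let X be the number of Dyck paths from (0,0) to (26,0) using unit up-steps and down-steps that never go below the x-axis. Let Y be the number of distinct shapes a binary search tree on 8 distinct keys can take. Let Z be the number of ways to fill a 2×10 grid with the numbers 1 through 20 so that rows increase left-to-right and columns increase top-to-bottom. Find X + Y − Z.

727534

Dyck paths of semilength n (length 2n) are counted by C_n; here n = 13. So X = C_13 = 742900.
Binary trees (left/right distinguished) on n nodes are counted by C_n; here n = 8. So Y = C_8 = 1430.
Standard Young tableaux of shape 2×n are counted by C_n; here n = 10. So Z = C_10 = 16796.
X + Y − Z = 742900 + 1430 − 16796 = 727534.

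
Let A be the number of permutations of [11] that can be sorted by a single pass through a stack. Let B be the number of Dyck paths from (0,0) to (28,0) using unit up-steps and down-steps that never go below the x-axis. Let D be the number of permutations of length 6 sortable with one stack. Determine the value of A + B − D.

Stack-sortable permutations are exactly the 231-avoiding ones, counted by C_n; here n = 11. So A = C_11 = 58786.
Paths of 14 up- and 14 down-steps that never dip below the axis are Dyck paths; their count is C_14. So B = C_14 = 2674440.
Stack-sortable permutations are exactly the 231-avoiding ones, counted by C_n; here n = 6. So D = C_6 = 132.
A + B − D = 58786 + 2674440 − 132 = 2733094.

2733094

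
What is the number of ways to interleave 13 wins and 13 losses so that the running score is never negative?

Reading a vote for the leader as '(' and for the other as ')' turns such a sequence into a balanced string of 13 pairs, so the count is C_13.
C_13 = C(26,13)/14 = 10400600/14 = 742900.

742900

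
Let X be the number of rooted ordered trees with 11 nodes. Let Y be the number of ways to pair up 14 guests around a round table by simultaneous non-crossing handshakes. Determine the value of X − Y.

16367

Rooted ordered (plane) trees on m nodes have m−1 edges and are counted by C_{m−1}; m = 11 gives C_10. So X = C_10 = 16796.
Non-crossing handshake pairings of 2n people are counted by C_n; 14 people gives n = 7. So Y = C_7 = 429.
X − Y = 16796 − 429 = 16367.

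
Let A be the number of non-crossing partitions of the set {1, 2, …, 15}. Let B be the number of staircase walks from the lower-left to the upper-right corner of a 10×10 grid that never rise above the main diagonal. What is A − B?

Non-crossing partitions of an n-element set are counted by C_n; here n = 15. So A = C_15 = 9694845.
Monotone paths in an n×n grid that stay weakly below the diagonal are counted by C_n; here n = 10. So B = C_10 = 16796.
A − B = 9694845 − 16796 = 9678049.

9678049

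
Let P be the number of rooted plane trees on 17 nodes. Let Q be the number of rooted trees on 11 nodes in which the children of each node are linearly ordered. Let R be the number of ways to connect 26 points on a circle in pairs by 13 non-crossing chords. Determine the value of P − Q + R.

Rooted ordered (plane) trees on m nodes have m−1 edges and are counted by C_{m−1}; m = 17 gives C_16. So P = C_16 = 35357670.
Rooted ordered (plane) trees on m nodes have m−1 edges and are counted by C_{m−1}; m = 11 gives C_10. So Q = C_10 = 16796.
Pairing 26 circle points by 13 non-crossing chords gives C_13 matchings. So R = C_13 = 742900.
P − Q + R = 35357670 − 16796 + 742900 = 36083774.

36083774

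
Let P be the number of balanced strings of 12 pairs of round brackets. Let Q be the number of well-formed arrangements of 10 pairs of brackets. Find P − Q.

191216

With 12 pairs the number of balanced bracket strings is the Catalan number C_12. So P = C_12 = 208012.
A balanced arrangement of 10 bracket pairs is a Dyck word of semilength 10, so the count is C_10. So Q = C_10 = 16796.
P − Q = 208012 − 16796 = 191216.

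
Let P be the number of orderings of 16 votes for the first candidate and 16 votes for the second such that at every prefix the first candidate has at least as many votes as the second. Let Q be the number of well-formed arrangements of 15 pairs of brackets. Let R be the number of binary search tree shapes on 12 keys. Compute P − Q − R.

25454813

Ballot sequences with n votes each where one side never trails are Dyck words, counted by C_n; here n = 16. So P = C_16 = 35357670.
Balanced strings of n pairs of brackets are counted by C_n; here n = 15. So Q = C_15 = 9694845.
Binary trees (left/right distinguished) on n nodes are counted by C_n; here n = 12. So R = C_12 = 208012.
P − Q − R = 35357670 − 9694845 − 208012 = 25454813.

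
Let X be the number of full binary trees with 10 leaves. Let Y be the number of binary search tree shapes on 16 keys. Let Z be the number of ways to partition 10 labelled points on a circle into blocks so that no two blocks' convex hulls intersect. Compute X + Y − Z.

35345736

A full binary tree with L leaves has L−1 internal nodes and is counted by C_{L−1}; L = 10 gives C_9. So X = C_9 = 4862.
Rooted binary trees with 16 nodes (each child slot possibly empty) number C_16. So Y = C_16 = 35357670.
The non-crossing partitions of [10] form a lattice of size C_10. So Z = C_10 = 16796.
X + Y − Z = 4862 + 35357670 − 16796 = 35345736.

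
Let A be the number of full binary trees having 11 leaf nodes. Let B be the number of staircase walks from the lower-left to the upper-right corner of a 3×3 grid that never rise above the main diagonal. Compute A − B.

Full binary trees with 11 leaves have 11−1 = 10 internal nodes, so there are C_10 of them. So A = C_10 = 16796.
Sub-diagonal monotone paths from (0,0) to (3,3) biject with Dyck paths of semilength 3, giving C_3. So B = C_3 = 5.
A − B = 16796 − 5 = 16791.

16791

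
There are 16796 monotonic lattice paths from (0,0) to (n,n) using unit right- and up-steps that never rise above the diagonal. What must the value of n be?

Such diagonal-avoiding paths in an n×n grid are counted by C_n. The Catalan number equal to 16796 is C_10.

10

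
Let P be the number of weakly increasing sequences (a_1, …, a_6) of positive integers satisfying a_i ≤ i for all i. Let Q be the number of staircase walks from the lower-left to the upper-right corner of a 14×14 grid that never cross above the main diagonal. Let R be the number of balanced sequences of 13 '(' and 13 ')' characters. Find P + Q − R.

Such sub-staircase sequences of length n are counted by C_n; here n = 6. So P = C_6 = 132.
Sub-diagonal monotone paths from (0,0) to (14,14) biject with Dyck paths of semilength 14, giving C_14. So Q = C_14 = 2674440.
Balanced strings of n pairs of brackets are counted by C_n; here n = 13. So R = C_13 = 742900.
P + Q − R = 132 + 2674440 − 742900 = 1931672.

1931672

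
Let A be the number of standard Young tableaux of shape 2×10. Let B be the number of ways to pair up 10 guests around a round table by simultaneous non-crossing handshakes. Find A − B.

Standard Young tableaux of shape 2×n are counted by C_n; here n = 10. So A = C_10 = 16796.
With 10 = 2·5 people, non-crossing handshake pairings are non-crossing perfect matchings on a circle, counted by C_5. So B = C_5 = 42.
A − B = 16796 − 42 = 16754.

16754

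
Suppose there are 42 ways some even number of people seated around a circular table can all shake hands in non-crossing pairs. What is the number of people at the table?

Non-crossing handshake pairings of 2n people are counted by C_n. Since C_5 = 42, the index is 5.
So n = 5, and there are 2n = 10 people.

10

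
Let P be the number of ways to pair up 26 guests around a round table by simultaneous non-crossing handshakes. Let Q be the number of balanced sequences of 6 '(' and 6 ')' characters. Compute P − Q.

742768

Non-crossing handshake pairings of 2n people are counted by C_n; 26 people gives n = 13. So P = C_13 = 742900.
A balanced arrangement of 6 bracket pairs is a Dyck word of semilength 6, so the count is C_6. So Q = C_6 = 132.
P − Q = 742900 − 132 = 742768.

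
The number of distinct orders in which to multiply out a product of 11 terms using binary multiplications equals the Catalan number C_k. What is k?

Bracketing 11 factors into binary products is counted by C_{11−1} = C_10.

10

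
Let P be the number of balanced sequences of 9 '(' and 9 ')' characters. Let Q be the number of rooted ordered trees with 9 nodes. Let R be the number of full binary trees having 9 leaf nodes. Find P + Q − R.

Balanced strings of n pairs of brackets are counted by C_n; here n = 9. So P = C_9 = 4862.
A rooted plane tree on 9 nodes has 8 edges, and such trees are counted by C_8. So Q = C_8 = 1430.
Full binary trees with 9 leaves have 9−1 = 8 internal nodes, so there are C_8 of them. So R = C_8 = 1430.
P + Q − R = 4862 + 1430 − 1430 = 4862.

4862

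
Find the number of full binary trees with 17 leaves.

35357670

A full binary tree with L leaves has L−1 internal nodes and is counted by C_{L−1}; L = 17 gives C_16.
C_16 = C(32,16)/17 = 601080390/17 = 35357670.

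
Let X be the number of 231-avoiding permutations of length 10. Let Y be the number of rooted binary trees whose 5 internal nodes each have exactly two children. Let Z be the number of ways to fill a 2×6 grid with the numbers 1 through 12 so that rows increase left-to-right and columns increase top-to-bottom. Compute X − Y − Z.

For any fixed pattern of length 3, the pattern-avoiding permutations of [10] number C_10. So X = C_10 = 16796.
The number of full binary trees on 5 internal nodes is the Catalan number C_5. So Y = C_5 = 42.
Standard Young tableaux of shape 2×n are counted by C_n; here n = 6. So Z = C_6 = 132.
X − Y − Z = 16796 − 42 − 132 = 16622.

16622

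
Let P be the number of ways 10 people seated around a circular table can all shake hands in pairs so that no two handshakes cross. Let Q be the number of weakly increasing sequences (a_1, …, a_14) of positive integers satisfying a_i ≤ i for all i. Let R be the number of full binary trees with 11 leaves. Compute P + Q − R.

Non-crossing handshake pairings of 2n people are counted by C_n; 10 people gives n = 5. So P = C_5 = 42.
Weakly increasing sequences with a_i ≤ i biject with Dyck paths of semilength 14, so there are C_14. So Q = C_14 = 2674440.
A full binary tree with L leaves has L−1 internal nodes and is counted by C_{L−1}; L = 11 gives C_10. So R = C_10 = 16796.
P + Q − R = 42 + 2674440 − 16796 = 2657686.

2657686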